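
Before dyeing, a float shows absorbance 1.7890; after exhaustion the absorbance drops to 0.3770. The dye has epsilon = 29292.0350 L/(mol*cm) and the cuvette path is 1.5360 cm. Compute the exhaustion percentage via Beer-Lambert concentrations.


c_initial = A_i / (epsilon * l) = 1.7890 / (29292.0350 * 1.5360) = 3.9762e-05 mol/L
c_final = A_f / (epsilon * l) = 0.3770 / (29292.0350 * 1.5360) = 8.3792e-06 mol/L
Exhaustion = (c_initial - c_final) / c_initial * 100 = (3.9762e-05 - 8.3792e-06) / 3.9762e-05 * 100 = 78.9268 %


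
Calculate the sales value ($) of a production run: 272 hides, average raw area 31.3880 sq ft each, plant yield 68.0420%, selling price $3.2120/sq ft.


Raw_total = N * avg_area = 272 * 31.3880 = 8537.5360 sq ft
Finished = Raw_total * yield / 100 = 8537.5360 * 68.0420 / 100 = 5809.1102 sq ft
Value = Finished * price = 5809.1102 * 3.2120 = 18658.8621 $


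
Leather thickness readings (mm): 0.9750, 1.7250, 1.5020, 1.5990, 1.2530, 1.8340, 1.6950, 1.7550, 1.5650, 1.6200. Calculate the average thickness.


Formula: Average = sum / n
Substituting: Average = 15.5230 / 10
Result: 1.5523 mm


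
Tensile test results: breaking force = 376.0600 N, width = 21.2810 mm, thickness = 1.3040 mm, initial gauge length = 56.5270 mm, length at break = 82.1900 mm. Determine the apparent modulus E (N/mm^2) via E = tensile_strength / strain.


TS = F / (w * t) = 376.0600 / (21.2810 * 1.3040) = 13.5515 N/mm^2
strain = (Lf - L0) / L0 = (82.1900 - 56.5270) / 56.5270 = 0.4540
E = TS / strain = 13.5515 / 0.4540 = 29.8494 N/mm^2


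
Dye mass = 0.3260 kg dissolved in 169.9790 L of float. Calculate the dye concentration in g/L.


Formula: Conc = dye_mass(kg) / volume(L) * 1000
Substituting: Conc = 0.3260 / 169.9790 * 1000
Result: 1.9179 g/L


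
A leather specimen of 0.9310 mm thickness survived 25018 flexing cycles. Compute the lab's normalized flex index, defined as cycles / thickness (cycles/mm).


Formula: Index = cycles / thickness
Substituting: Index = 25018 / 0.9310
Result: 26872.1805 cycles/mm


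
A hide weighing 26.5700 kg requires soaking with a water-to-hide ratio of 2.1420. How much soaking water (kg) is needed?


Formula: Water = hide_weight * ratio
Substituting: Water = 26.5700 * 2.1420
Result: 56.9129 kg


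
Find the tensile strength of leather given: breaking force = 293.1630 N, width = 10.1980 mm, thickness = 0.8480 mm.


Formula: TS = force / (width * thickness)
Substituting: TS = 293.1630 / (10.1980 * 0.8480)
Result: 33.8999 N/mm^2


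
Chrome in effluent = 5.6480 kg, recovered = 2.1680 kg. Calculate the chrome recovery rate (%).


Formula: Recovery = recovered / input * 100
Substituting: Recovery = 2.1680 / 5.6480 * 100
Result: 38.3853 %


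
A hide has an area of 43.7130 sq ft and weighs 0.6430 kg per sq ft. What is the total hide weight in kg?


Formula: Weight = area * weight_per_sqft
Substituting: Weight = 43.7130 * 0.6430
Result: 28.1075 kg


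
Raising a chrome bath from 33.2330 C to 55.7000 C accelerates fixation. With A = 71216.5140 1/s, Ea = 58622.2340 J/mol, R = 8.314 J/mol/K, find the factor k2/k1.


T1 = 33.2330 + 273.15 = 306.3830 K; T2 = 55.7000 + 273.15 = 328.8500 K
k1 = A * exp(-Ea/(R*T1)) = 71216.5140 * exp(-58622.2340/(8.314*306.3830)) = 7.2082e-06 1/s
k2 = A * exp(-Ea/(R*T2)) = 71216.5140 * exp(-58622.2340/(8.314*328.8500)) = 3.4727e-05 1/s
k2/k1 = 3.4727e-05 / 7.2082e-06 = 4.8177


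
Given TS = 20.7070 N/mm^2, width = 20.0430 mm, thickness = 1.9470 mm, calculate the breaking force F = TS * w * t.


Formula: F = TS * w * t
Substituting: F = 20.7070 * 20.0430 * 1.9470
Result: 808.0642 N


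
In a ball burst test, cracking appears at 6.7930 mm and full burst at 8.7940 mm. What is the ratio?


Formula: Ratio = crack / burst
Substituting: Ratio = 6.7930 / 8.7940
Result: 0.7725


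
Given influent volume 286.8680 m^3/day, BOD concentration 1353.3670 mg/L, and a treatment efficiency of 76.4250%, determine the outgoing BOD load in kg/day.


Load_in = volume * conc / 1000 = 286.8680 * 1353.3670 / 1000 = 388.2377 kg/day
Removed = Load_in * eff / 100 = 388.2377 * 76.4250 / 100 = 296.7107 kg/day
Load_out = Load_in - Removed = 388.2377 - 296.7107 = 91.5270 kg/day


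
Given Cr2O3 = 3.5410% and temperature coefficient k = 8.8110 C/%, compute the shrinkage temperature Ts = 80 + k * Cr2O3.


Formula: Ts = 80 + k * Cr2O3
Substituting: Ts = 80 + 8.8110 * 3.5410
Result: 111.1998 C


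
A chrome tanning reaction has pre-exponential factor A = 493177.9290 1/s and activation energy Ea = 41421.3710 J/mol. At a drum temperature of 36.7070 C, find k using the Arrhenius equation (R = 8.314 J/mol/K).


T_K = T_C + 273.15 = 36.7070 + 273.15 = 309.8570 K
exponent = -Ea / (R * T_K) = -41421.3710 / (8.314 * 309.8570) = -16.0788
k = A * exp(exponent) = 493177.9290 * exp(-16.0788) = 0.0512953 1/s


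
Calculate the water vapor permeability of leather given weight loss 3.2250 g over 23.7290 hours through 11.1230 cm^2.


Formula: WVP = loss / (area * time)
Substituting: WVP = 3.2250 / (11.1230 * 23.7290)
Result: 0.0122188 g/(cm^2*hr)


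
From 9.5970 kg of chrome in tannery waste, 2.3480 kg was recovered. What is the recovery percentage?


Formula: Recovery = recovered / input * 100
Substituting: Recovery = 2.3480 / 9.5970 * 100
Result: 24.4660 %


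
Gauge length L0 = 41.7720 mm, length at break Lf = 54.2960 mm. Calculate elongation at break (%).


Formula: Elongation = (Lf - L0) / L0 * 100
Substituting: Elongation = (54.2960 - 41.7720) / 41.7720 * 100
Result: 29.9818 %


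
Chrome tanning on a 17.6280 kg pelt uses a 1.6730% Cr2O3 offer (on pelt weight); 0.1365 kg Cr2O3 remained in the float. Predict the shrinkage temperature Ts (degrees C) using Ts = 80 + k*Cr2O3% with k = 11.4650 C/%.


Offered = pelt * offer_pct / 100 = 17.6280 * 1.6730 / 100 = 0.2949 kg
Uptake = offered - residual = 0.2949 - 0.1365 = 0.1584 kg
Cr2O3% on pelt = uptake / pelt * 100 = 0.1584 / 17.6280 * 100 = 0.8987 %
Ts = 80 + k * Cr2O3% = 80 + 11.4650 * 0.8987 = 90.3032 C


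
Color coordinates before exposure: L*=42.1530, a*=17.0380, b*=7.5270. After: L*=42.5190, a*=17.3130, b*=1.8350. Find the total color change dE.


dL = 0.3660, da = 0.2750, db = -5.6920
dE = sqrt(0.3660^2 + 0.2750^2 + (-5.6920)^2) = 5.7104


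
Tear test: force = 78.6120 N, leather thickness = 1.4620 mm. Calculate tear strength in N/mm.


Formula: Tear strength = force / thickness
Substituting: Tear strength = 78.6120 / 1.4620
Result: 53.7702 N/mm


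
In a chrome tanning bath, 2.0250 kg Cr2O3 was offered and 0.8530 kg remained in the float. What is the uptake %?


Formula: Uptake = (offered - residual) / offered * 100
Substituting: Uptake = (2.0250 - 0.8530) / 2.0250 * 100
Result: 57.8765 %


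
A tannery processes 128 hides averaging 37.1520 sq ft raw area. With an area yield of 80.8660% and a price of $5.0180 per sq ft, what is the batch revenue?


Raw_total = N * avg_area = 128 * 37.1520 = 4755.4560 sq ft
Finished = Raw_total * yield / 100 = 4755.4560 * 80.8660 / 100 = 3845.5470 sq ft
Value = Finished * price = 3845.5470 * 5.0180 = 19296.9551 $


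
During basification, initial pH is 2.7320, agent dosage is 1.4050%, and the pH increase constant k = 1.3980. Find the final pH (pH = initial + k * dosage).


Formula: pH_final = pH_initial + k * base_pct
Substituting: pH_final = 2.7320 + 1.3980 * 1.4050
Result: 4.6962


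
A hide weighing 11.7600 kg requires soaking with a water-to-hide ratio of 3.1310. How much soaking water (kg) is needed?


Formula: Water = hide_weight * ratio
Substituting: Water = 11.7600 * 3.1310
Result: 36.8206 kg


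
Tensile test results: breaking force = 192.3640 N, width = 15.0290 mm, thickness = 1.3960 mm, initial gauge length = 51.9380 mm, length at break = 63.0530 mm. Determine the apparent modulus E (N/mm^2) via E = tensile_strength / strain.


TS = F / (w * t) = 192.3640 / (15.0290 * 1.3960) = 9.1687 N/mm^2
strain = (Lf - L0) / L0 = (63.0530 - 51.9380) / 51.9380 = 0.2140
E = TS / strain = 9.1687 / 0.2140 = 42.8434 N/mm^2


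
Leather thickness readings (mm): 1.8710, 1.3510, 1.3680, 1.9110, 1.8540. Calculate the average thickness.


Formula: Average = sum / n
Substituting: Average = 8.3550 / 5
Result: 1.6710 mm


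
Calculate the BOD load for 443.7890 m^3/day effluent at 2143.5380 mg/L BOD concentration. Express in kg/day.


Formula: BOD_load = volume * conc / 1000
Substituting: BOD_load = 443.7890 * 2143.5380 / 1000
Result: 951.2786 kg/day


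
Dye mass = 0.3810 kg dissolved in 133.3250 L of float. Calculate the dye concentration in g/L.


Formula: Conc = dye_mass(kg) / volume(L) * 1000
Substituting: Conc = 0.3810 / 133.3250 * 1000
Result: 2.8577 g/L


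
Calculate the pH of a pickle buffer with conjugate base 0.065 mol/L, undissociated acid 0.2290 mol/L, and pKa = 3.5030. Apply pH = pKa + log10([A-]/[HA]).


ratio = [A-] / [HA] = 0.065 / 0.2290 = 0.2838
log10(ratio) = -0.5469
pH = pKa + log10(ratio) = 3.5030 - 0.5469 = 2.9561


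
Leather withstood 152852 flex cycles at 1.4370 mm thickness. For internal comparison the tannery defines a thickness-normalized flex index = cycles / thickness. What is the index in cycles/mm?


Formula: Index = cycles / thickness
Substituting: Index = 152852 / 1.4370
Result: 106368.8239 cycles/mm


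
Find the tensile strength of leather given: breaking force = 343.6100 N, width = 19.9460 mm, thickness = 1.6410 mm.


Formula: TS = force / (width * thickness)
Substituting: TS = 343.6100 / (19.9460 * 1.6410)
Result: 10.4979 N/mm^2


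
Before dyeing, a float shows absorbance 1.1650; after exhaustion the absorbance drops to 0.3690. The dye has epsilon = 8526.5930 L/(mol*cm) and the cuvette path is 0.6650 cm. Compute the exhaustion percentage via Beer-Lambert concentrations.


c_initial = A_i / (epsilon * l) = 1.1650 / (8526.5930 * 0.6650) = 2.0546e-04 mol/L
c_final = A_f / (epsilon * l) = 0.3690 / (8526.5930 * 0.6650) = 6.5077e-05 mol/L
Exhaustion = (c_initial - c_final) / c_initial * 100 = (2.0546e-04 - 6.5077e-05) / 2.0546e-04 * 100 = 68.3262 %


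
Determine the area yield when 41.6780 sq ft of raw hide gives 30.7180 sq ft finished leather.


Formula: Yield = finished / raw * 100
Substituting: Yield = 30.7180 / 41.6780 * 100
Result: 73.7032 %


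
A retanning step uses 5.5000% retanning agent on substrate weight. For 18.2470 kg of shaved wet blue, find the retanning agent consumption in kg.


Formula: Retan = substrate * pct / 100
Substituting: Retan = 18.2470 * 5.5000 / 100
Result: 1.0036 kg


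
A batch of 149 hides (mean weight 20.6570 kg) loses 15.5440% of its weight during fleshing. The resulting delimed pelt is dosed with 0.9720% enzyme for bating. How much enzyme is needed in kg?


Total_raw = N * avg_wt = 149 * 20.6570 = 3077.8930 kg
Substrate = Total_raw * (1 - loss/100) = 3077.8930 * (1 - 15.5440/100) = 2599.4653 kg
Enzyme = Substrate * pct / 100 = 2599.4653 * 0.9720 / 100 = 25.2668 kg


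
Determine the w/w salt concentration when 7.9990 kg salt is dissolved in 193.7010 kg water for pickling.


Formula: Conc = salt / (water + salt) * 100
Substituting: Conc = 7.9990 / (193.7010 + 7.9990) * 100
Result: 3.9658 %


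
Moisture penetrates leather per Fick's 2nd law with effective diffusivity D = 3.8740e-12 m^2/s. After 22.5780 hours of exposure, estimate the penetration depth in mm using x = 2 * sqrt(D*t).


t = 22.5780 hr * 3600 = 81280.8000 s
D * t = 3.8740e-12 * 81280.8000 = 3.1488e-07
x = 2 * sqrt(D*t) = 2 * sqrt(3.1488e-07) = 0.00112229 m = 1.1223 mm


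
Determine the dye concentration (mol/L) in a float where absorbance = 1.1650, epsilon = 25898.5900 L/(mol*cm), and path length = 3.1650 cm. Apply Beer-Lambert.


Formula: c = A / (epsilon * l)
Substituting: c = 1.1650 / (25898.5900 * 3.1650)
Result: 1.4213e-05 mol/L


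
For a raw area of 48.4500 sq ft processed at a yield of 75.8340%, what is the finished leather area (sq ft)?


Formula: finished = raw * yield / 100
Substituting: finished = 48.4500 * 75.8340 / 100
Result: 36.7416 sq ft


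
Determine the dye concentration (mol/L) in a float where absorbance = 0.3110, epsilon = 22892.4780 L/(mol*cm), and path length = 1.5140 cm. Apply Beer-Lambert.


Formula: c = A / (epsilon * l)
Substituting: c = 0.3110 / (22892.4780 * 1.5140)
Result: 8.9731e-06 mol/L


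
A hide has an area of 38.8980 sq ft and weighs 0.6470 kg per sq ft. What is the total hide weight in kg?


Formula: Weight = area * weight_per_sqft
Substituting: Weight = 38.8980 * 0.6470
Result: 25.1670 kg


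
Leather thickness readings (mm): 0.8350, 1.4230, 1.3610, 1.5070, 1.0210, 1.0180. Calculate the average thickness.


Formula: Average = sum / n
Substituting: Average = 7.1650 / 6
Result: 1.1942 mm


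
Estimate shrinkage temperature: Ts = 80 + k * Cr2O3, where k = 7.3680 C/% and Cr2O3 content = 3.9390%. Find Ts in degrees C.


Formula: Ts = 80 + k * Cr2O3
Substituting: Ts = 80 + 7.3680 * 3.9390
Result: 109.0226 C


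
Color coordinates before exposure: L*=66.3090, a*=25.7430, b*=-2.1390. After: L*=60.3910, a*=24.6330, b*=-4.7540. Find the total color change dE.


dL = -5.9180, da = -1.1100, db = -2.6150
dE = sqrt((-5.9180)^2 + (-1.1100)^2 + (-2.6150)^2) = 6.5645


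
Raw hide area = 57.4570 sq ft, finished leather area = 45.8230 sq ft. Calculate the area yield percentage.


Formula: Yield = finished / raw * 100
Substituting: Yield = 45.8230 / 57.4570 * 100
Result: 79.7518 %


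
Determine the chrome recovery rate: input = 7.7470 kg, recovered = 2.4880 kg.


Formula: Recovery = recovered / input * 100
Substituting: Recovery = 2.4880 / 7.7470 * 100
Result: 32.1157 %


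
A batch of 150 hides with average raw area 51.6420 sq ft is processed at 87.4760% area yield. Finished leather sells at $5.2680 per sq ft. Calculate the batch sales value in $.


Raw_total = N * avg_area = 150 * 51.6420 = 7746.3000 sq ft
Finished = Raw_total * yield / 100 = 7746.3000 * 87.4760 / 100 = 6776.1534 sq ft
Value = Finished * price = 6776.1534 * 5.2680 = 35696.7760 $


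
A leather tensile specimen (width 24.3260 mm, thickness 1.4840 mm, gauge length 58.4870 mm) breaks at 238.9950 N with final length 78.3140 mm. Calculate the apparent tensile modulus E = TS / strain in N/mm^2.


TS = F / (w * t) = 238.9950 / (24.3260 * 1.4840) = 6.6204 N/mm^2
strain = (Lf - L0) / L0 = (78.3140 - 58.4870) / 58.4870 = 0.3390
E = TS / strain = 6.6204 / 0.3390 = 19.5293 N/mm^2


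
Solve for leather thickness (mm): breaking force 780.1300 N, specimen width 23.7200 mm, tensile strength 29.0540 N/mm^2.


Formula: t = F / (TS * w)
Substituting: t = 780.1300 / (29.0540 * 23.7200)
Result: 1.1320 mm


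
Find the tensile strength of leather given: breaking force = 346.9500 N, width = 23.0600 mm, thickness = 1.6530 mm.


Formula: TS = force / (width * thickness)
Substituting: TS = 346.9500 / (23.0600 * 1.6530)
Result: 9.1020 N/mm^2


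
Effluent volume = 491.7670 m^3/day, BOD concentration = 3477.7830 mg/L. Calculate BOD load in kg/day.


Formula: BOD_load = volume * conc / 1000
Substituting: BOD_load = 491.7670 * 3477.7830 / 1000
Result: 1710.2589 kg/day


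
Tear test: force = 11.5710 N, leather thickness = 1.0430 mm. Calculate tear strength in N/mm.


Formula: Tear strength = force / thickness
Substituting: Tear strength = 11.5710 / 1.0430
Result: 11.0940 N/mm


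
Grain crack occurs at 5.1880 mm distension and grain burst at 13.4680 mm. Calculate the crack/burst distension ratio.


Formula: Ratio = crack / burst
Substituting: Ratio = 5.1880 / 13.4680
Result: 0.3852


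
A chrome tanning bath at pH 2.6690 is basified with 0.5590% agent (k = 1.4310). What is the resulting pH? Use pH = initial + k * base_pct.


Formula: pH_final = pH_initial + k * base_pct
Substituting: pH_final = 2.6690 + 1.4310 * 0.5590
Result: 3.4689


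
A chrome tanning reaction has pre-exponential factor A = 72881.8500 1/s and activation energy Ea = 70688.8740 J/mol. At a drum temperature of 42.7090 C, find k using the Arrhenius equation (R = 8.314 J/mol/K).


T_K = T_C + 273.15 = 42.7090 + 273.15 = 315.8590 K
exponent = -Ea / (R * T_K) = -70688.8740 / (8.314 * 315.8590) = -26.9183
k = A * exp(exponent) = 72881.8500 * exp(-26.9183) = 1.4864e-07 1/s


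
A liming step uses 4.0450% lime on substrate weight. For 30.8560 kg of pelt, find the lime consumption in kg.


Formula: Lime = substrate * pct / 100
Substituting: Lime = 30.8560 * 4.0450 / 100
Result: 1.2481 kg


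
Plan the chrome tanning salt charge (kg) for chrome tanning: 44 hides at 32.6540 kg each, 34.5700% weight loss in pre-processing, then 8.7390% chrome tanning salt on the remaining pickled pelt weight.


Total_raw = N * avg_wt = 44 * 32.6540 = 1436.7760 kg
Substrate = Total_raw * (1 - loss/100) = 1436.7760 * (1 - 34.5700/100) = 940.0825 kg
Chrome = Substrate * pct / 100 = 940.0825 * 8.7390 / 100 = 82.1538 kg


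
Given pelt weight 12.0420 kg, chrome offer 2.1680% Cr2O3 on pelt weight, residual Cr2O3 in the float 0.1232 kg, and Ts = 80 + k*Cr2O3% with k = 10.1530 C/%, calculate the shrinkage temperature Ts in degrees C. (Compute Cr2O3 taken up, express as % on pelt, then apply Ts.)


Offered = pelt * offer_pct / 100 = 12.0420 * 2.1680 / 100 = 0.2611 kg
Uptake = offered - residual = 0.2611 - 0.1232 = 0.1379 kg
Cr2O3% on pelt = uptake / pelt * 100 = 0.1379 / 12.0420 * 100 = 1.1449 %
Ts = 80 + k * Cr2O3% = 80 + 10.1530 * 1.1449 = 91.6243 C


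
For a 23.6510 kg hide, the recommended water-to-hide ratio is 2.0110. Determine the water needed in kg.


Formula: Water = hide_weight * ratio
Substituting: Water = 23.6510 * 2.0110
Result: 47.5622 kg


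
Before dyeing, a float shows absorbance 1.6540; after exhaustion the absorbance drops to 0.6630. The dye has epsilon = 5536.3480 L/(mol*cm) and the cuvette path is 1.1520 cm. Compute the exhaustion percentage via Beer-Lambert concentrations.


c_initial = A_i / (epsilon * l) = 1.6540 / (5536.3480 * 1.1520) = 2.5933e-04 mol/L
c_final = A_f / (epsilon * l) = 0.6630 / (5536.3480 * 1.1520) = 1.0395e-04 mol/L
Exhaustion = (c_initial - c_final) / c_initial * 100 = (2.5933e-04 - 1.0395e-04) / 2.5933e-04 * 100 = 59.9154 %


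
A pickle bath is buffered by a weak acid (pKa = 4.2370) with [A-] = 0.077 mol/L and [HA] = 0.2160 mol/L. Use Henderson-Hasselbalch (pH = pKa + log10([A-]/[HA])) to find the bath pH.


ratio = [A-] / [HA] = 0.077 / 0.2160 = 0.3565
log10(ratio) = -0.4480
pH = pKa + log10(ratio) = 4.2370 - 0.4480 = 3.7890


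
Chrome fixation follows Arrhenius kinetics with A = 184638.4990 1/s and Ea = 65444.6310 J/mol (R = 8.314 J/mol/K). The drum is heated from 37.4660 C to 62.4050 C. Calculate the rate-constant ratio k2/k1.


T1 = 37.4660 + 273.15 = 310.6160 K; T2 = 62.4050 + 273.15 = 335.5550 K
k1 = A * exp(-Ea/(R*T1)) = 184638.4990 * exp(-65444.6310/(8.314*310.6160)) = 1.8216e-06 1/s
k2 = A * exp(-Ea/(R*T2)) = 184638.4990 * exp(-65444.6310/(8.314*335.5550)) = 1.1979e-05 1/s
k2/k1 = 1.1979e-05 / 1.8216e-06 = 6.5762


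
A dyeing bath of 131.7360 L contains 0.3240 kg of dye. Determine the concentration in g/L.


Formula: Conc = dye_mass(kg) / volume(L) * 1000
Substituting: Conc = 0.3240 / 131.7360 * 1000
Result: 2.4595 g/L


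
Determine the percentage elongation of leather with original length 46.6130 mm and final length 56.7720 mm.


Formula: Elongation = (Lf - L0) / L0 * 100
Substituting: Elongation = (56.7720 - 46.6130) / 46.6130 * 100
Result: 21.7943 %


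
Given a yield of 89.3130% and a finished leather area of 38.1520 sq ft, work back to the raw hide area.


Formula: raw = finished * 100 / yield
Substituting: raw = 38.1520 * 100 / 89.3130
Result: 42.7172 sq ft


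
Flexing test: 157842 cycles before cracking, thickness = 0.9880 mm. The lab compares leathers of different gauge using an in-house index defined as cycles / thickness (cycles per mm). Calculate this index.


Formula: Index = cycles / thickness
Substituting: Index = 157842 / 0.9880
Result: 159759.1093 cycles/mm


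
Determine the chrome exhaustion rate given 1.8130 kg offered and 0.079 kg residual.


Formula: Uptake = (offered - residual) / offered * 100
Substituting: Uptake = (1.8130 - 0.079) / 1.8130 * 100
Result: 95.6426 %


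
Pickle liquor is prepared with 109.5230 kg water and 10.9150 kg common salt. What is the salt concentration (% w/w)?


Formula: Conc = salt / (water + salt) * 100
Substituting: Conc = 10.9150 / (109.5230 + 10.9150) * 100
Result: 9.0628 %


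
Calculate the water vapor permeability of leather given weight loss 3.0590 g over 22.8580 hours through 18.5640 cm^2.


Formula: WVP = loss / (area * time)
Substituting: WVP = 3.0590 / (18.5640 * 22.8580)
Result: 0.00720891 g/(cm^2*hr)


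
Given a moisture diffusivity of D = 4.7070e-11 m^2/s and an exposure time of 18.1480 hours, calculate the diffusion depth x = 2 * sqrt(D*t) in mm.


t = 18.1480 hr * 3600 = 65332.8000 s
D * t = 4.7070e-11 * 65332.8000 = 3.0752e-06
x = 2 * sqrt(D*t) = 2 * sqrt(3.0752e-06) = 0.00350726 m = 3.5073 mm


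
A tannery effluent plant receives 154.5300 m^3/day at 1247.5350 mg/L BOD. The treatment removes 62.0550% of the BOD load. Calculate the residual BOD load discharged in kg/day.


Load_in = volume * conc / 1000 = 154.5300 * 1247.5350 / 1000 = 192.7816 kg/day
Removed = Load_in * eff / 100 = 192.7816 * 62.0550 / 100 = 119.6306 kg/day
Load_out = Load_in - Removed = 192.7816 - 119.6306 = 73.1510 kg/day


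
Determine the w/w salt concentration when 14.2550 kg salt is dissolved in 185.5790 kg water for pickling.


Formula: Conc = salt / (water + salt) * 100
Substituting: Conc = 14.2550 / (185.5790 + 14.2550) * 100
Result: 7.1334 %


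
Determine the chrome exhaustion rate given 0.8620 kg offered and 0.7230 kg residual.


Formula: Uptake = (offered - residual) / offered * 100
Substituting: Uptake = (0.8620 - 0.7230) / 0.8620 * 100
Result: 16.1253 %


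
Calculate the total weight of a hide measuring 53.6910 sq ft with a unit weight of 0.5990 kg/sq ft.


Formula: Weight = area * weight_per_sqft
Substituting: Weight = 53.6910 * 0.5990
Result: 32.1609 kg


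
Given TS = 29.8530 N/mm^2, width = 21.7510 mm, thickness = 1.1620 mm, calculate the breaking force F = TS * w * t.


Formula: F = TS * w * t
Substituting: F = 29.8530 * 21.7510 * 1.1620
Result: 754.5245 N


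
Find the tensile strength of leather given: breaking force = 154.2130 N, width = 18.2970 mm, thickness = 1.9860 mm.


Formula: TS = force / (width * thickness)
Substituting: TS = 154.2130 / (18.2970 * 1.9860)
Result: 4.2439 N/mm^2


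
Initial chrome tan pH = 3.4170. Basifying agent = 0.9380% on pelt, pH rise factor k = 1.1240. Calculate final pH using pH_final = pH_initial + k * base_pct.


Formula: pH_final = pH_initial + k * base_pct
Substituting: pH_final = 3.4170 + 1.1240 * 0.9380
Result: 4.4713


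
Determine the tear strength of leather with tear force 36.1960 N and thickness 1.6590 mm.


Formula: Tear strength = force / thickness
Substituting: Tear strength = 36.1960 / 1.6590
Result: 21.8180 N/mm


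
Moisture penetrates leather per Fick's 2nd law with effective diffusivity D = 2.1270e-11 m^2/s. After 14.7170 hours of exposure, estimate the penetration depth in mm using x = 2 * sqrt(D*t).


t = 14.7170 hr * 3600 = 52981.2000 s
D * t = 2.1270e-11 * 52981.2000 = 1.1269e-06
x = 2 * sqrt(D*t) = 2 * sqrt(1.1269e-06) = 0.00212312 m = 2.1231 mm


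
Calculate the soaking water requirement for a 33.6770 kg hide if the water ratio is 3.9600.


Formula: Water = hide_weight * ratio
Substituting: Water = 33.6770 * 3.9600
Result: 133.3609 kg


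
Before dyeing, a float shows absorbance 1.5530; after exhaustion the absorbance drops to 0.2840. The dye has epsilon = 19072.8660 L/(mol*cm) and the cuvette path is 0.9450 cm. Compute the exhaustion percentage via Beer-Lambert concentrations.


c_initial = A_i / (epsilon * l) = 1.5530 / (19072.8660 * 0.9450) = 8.6164e-05 mol/L
c_final = A_f / (epsilon * l) = 0.2840 / (19072.8660 * 0.9450) = 1.5757e-05 mol/L
Exhaustion = (c_initial - c_final) / c_initial * 100 = (8.6164e-05 - 1.5757e-05) / 8.6164e-05 * 100 = 81.7128 %


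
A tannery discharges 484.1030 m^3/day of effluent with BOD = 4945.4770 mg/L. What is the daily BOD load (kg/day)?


Formula: BOD_load = volume * conc / 1000
Substituting: BOD_load = 484.1030 * 4945.4770 / 1000
Result: 2394.1203 kg/day


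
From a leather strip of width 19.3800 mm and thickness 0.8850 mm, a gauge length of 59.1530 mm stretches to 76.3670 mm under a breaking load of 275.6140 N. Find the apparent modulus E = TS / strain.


TS = F / (w * t) = 275.6140 / (19.3800 * 0.8850) = 16.0696 N/mm^2
strain = (Lf - L0) / L0 = (76.3670 - 59.1530) / 59.1530 = 0.2910
E = TS / strain = 16.0696 / 0.2910 = 55.2204 N/mm^2


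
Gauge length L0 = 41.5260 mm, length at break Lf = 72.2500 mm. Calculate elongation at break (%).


Formula: Elongation = (Lf - L0) / L0 * 100
Substituting: Elongation = (72.2500 - 41.5260) / 41.5260 * 100
Result: 73.9874 %


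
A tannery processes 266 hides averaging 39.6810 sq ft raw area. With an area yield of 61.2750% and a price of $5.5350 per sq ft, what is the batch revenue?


Raw_total = N * avg_area = 266 * 39.6810 = 10555.1460 sq ft
Finished = Raw_total * yield / 100 = 10555.1460 * 61.2750 / 100 = 6467.6657 sq ft
Value = Finished * price = 6467.6657 * 5.5350 = 35798.5297 $


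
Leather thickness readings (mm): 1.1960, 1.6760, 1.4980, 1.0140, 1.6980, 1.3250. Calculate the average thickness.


Formula: Average = sum / n
Substituting: Average = 8.4070 / 6
Result: 1.4012 mm


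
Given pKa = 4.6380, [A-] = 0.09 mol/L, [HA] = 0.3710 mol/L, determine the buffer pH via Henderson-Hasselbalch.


ratio = [A-] / [HA] = 0.09 / 0.3710 = 0.2426
log10(ratio) = -0.6151
pH = pKa + log10(ratio) = 4.6380 - 0.6151 = 4.0229


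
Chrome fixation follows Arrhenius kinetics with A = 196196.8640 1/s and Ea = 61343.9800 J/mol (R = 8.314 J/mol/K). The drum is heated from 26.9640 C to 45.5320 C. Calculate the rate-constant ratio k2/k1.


T1 = 26.9640 + 273.15 = 300.1140 K; T2 = 45.5320 + 273.15 = 318.6820 K
k1 = A * exp(-Ea/(R*T1)) = 196196.8640 * exp(-61343.9800/(8.314*300.1140)) = 4.1250e-06 1/s
k2 = A * exp(-Ea/(R*T2)) = 196196.8640 * exp(-61343.9800/(8.314*318.6820)) = 1.7280e-05 1/s
k2/k1 = 1.7280e-05 / 4.1250e-06 = 4.1890


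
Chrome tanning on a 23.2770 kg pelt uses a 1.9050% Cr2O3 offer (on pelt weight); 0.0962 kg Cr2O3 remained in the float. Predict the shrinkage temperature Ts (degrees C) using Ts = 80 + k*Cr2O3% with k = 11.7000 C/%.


Offered = pelt * offer_pct / 100 = 23.2770 * 1.9050 / 100 = 0.4434 kg
Uptake = offered - residual = 0.4434 - 0.0962 = 0.3472 kg
Cr2O3% on pelt = uptake / pelt * 100 = 0.3472 / 23.2770 * 100 = 1.4917 %
Ts = 80 + k * Cr2O3% = 80 + 11.7000 * 1.4917 = 97.4531 C


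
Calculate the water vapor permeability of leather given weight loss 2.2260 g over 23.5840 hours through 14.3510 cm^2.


Formula: WVP = loss / (area * time)
Substituting: WVP = 2.2260 / (14.3510 * 23.5840)
Result: 0.00657696 g/(cm^2*hr)


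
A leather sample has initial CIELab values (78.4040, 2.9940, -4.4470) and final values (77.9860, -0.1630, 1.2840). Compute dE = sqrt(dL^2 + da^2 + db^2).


dL = -0.4180, da = -3.1570, db = 5.7310
dE = sqrt((-0.4180)^2 + (-3.1570)^2 + 5.7310^2) = 6.5564


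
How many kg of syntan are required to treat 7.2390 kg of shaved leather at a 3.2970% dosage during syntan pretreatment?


Formula: Syntan = substrate * pct / 100
Substituting: Syntan = 7.2390 * 3.2970 / 100
Result: 0.2387 kg


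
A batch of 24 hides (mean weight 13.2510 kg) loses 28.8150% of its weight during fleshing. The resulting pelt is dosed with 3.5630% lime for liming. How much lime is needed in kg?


Total_raw = N * avg_wt = 24 * 13.2510 = 318.0240 kg
Substrate = Total_raw * (1 - loss/100) = 318.0240 * (1 - 28.8150/100) = 226.3854 kg
Lime = Substrate * pct / 100 = 226.3854 * 3.5630 / 100 = 8.0661 kg


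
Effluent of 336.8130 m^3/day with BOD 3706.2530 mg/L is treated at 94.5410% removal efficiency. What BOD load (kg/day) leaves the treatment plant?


Load_in = volume * conc / 1000 = 336.8130 * 3706.2530 / 1000 = 1248.3142 kg/day
Removed = Load_in * eff / 100 = 1248.3142 * 94.5410 / 100 = 1180.1687 kg/day
Load_out = Load_in - Removed = 1248.3142 - 1180.1687 = 68.1455 kg/day


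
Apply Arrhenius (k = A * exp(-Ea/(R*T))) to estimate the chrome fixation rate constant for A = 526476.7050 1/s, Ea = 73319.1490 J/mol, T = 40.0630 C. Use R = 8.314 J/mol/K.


T_K = T_C + 273.15 = 40.0630 + 273.15 = 313.2130 K
exponent = -Ea / (R * T_K) = -73319.1490 / (8.314 * 313.2130) = -28.1558
k = A * exp(exponent) = 526476.7050 * exp(-28.1558) = 3.1151e-07 1/s


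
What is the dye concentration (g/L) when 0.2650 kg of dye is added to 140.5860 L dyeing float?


Formula: Conc = dye_mass(kg) / volume(L) * 1000
Substituting: Conc = 0.2650 / 140.5860 * 1000
Result: 1.8850 g/L


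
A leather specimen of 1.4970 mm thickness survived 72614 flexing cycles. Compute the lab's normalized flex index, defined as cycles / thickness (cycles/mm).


Formula: Index = cycles / thickness
Substituting: Index = 72614 / 1.4970
Result: 48506.3460 cycles/mm


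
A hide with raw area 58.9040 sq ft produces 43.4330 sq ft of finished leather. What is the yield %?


Formula: Yield = finished / raw * 100
Substituting: Yield = 43.4330 / 58.9040 * 100
Result: 73.7352 %


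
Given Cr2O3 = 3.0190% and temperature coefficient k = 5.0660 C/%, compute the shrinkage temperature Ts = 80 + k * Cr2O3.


Formula: Ts = 80 + k * Cr2O3
Substituting: Ts = 80 + 5.0660 * 3.0190
Result: 95.2943 C


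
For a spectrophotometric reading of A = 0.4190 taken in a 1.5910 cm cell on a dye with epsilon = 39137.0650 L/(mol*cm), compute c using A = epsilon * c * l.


Formula: c = A / (epsilon * l)
Substituting: c = 0.4190 / (39137.0650 * 1.5910)
Result: 6.7291e-06 mol/L


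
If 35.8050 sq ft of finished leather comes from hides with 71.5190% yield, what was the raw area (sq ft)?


Formula: raw = finished * 100 / yield
Substituting: raw = 35.8050 * 100 / 71.5190
Result: 50.0636 sq ft


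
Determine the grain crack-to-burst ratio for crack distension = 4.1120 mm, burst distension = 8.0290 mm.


Formula: Ratio = crack / burst
Substituting: Ratio = 4.1120 / 8.0290
Result: 0.5121


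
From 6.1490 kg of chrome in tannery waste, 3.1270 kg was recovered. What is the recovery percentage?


Formula: Recovery = recovered / input * 100
Substituting: Recovery = 3.1270 / 6.1490 * 100
Result: 50.8538 %


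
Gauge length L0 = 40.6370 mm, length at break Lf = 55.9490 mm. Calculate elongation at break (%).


Formula: Elongation = (Lf - L0) / L0 * 100
Substituting: Elongation = (55.9490 - 40.6370) / 40.6370 * 100
Result: 37.6799 %


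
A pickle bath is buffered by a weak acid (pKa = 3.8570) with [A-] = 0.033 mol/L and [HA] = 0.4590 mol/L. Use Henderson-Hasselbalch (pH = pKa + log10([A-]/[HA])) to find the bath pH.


ratio = [A-] / [HA] = 0.033 / 0.4590 = 0.0718954
log10(ratio) = -1.1433
pH = pKa + log10(ratio) = 3.8570 - 1.1433 = 2.7137


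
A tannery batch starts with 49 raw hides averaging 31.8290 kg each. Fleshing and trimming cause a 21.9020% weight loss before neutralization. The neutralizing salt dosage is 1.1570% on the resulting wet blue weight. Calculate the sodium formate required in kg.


Total_raw = N * avg_wt = 49 * 31.8290 = 1559.6210 kg
Substrate = Total_raw * (1 - loss/100) = 1559.6210 * (1 - 21.9020/100) = 1218.0328 kg
Neutralizer = Substrate * pct / 100 = 1218.0328 * 1.1570 / 100 = 14.0926 kg


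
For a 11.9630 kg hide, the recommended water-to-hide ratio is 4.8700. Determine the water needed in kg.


Formula: Water = hide_weight * ratio
Substituting: Water = 11.9630 * 4.8700
Result: 58.2598 kg


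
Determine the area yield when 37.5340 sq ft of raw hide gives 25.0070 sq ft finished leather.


Formula: Yield = finished / raw * 100
Substituting: Yield = 25.0070 / 37.5340 * 100
Result: 66.6249 %


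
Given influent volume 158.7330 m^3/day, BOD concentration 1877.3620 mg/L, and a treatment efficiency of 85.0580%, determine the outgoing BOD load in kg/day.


Load_in = volume * conc / 1000 = 158.7330 * 1877.3620 / 1000 = 297.9993 kg/day
Removed = Load_in * eff / 100 = 297.9993 * 85.0580 / 100 = 253.4722 kg/day
Load_out = Load_in - Removed = 297.9993 - 253.4722 = 44.5271 kg/day


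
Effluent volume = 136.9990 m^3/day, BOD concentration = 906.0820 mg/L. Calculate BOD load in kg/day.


Formula: BOD_load = volume * conc / 1000
Substituting: BOD_load = 136.9990 * 906.0820 / 1000
Result: 124.1323 kg/day


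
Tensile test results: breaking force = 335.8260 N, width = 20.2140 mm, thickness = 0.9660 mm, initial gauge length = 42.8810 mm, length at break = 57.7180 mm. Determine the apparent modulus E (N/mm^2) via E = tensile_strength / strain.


TS = F / (w * t) = 335.8260 / (20.2140 * 0.9660) = 17.1983 N/mm^2
strain = (Lf - L0) / L0 = (57.7180 - 42.8810) / 42.8810 = 0.3460
E = TS / strain = 17.1983 / 0.3460 = 49.7054 N/mm^2


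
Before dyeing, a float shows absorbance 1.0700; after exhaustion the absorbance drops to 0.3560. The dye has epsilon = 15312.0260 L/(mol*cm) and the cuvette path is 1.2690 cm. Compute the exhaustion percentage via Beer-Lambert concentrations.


c_initial = A_i / (epsilon * l) = 1.0700 / (15312.0260 * 1.2690) = 5.5067e-05 mol/L
c_final = A_f / (epsilon * l) = 0.3560 / (15312.0260 * 1.2690) = 1.8321e-05 mol/L
Exhaustion = (c_initial - c_final) / c_initial * 100 = (5.5067e-05 - 1.8321e-05) / 5.5067e-05 * 100 = 66.7290 %


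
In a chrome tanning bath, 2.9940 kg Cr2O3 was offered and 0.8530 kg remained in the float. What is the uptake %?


Formula: Uptake = (offered - residual) / offered * 100
Substituting: Uptake = (2.9940 - 0.8530) / 2.9940 * 100
Result: 71.5097 %


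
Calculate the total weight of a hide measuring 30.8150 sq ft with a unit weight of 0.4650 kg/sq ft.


Formula: Weight = area * weight_per_sqft
Substituting: Weight = 30.8150 * 0.4650
Result: 14.3290 kg


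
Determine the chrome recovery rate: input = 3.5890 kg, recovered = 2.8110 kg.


Formula: Recovery = recovered / input * 100
Substituting: Recovery = 2.8110 / 3.5890 * 100
Result: 78.3227 %


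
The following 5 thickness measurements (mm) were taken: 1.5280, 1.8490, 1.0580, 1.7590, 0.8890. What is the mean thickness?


Formula: Average = sum / n
Substituting: Average = 7.0830 / 5
Result: 1.4166 mm


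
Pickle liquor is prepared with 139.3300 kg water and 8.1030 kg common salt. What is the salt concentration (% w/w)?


Formula: Conc = salt / (water + salt) * 100
Substituting: Conc = 8.1030 / (139.3300 + 8.1030) * 100
Result: 5.4961 %


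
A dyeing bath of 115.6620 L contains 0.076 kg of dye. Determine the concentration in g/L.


Formula: Conc = dye_mass(kg) / volume(L) * 1000
Substituting: Conc = 0.076 / 115.6620 * 1000
Result: 0.6571 g/L


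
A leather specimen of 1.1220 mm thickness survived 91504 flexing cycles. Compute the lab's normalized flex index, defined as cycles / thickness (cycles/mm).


Formula: Index = cycles / thickness
Substituting: Index = 91504 / 1.1220
Result: 81554.3672 cycles/mm


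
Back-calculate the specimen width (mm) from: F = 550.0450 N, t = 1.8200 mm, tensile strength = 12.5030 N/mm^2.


Formula: w = F / (TS * t)
Substituting: w = 550.0450 / (12.5030 * 1.8200)
Result: 24.1720 mm


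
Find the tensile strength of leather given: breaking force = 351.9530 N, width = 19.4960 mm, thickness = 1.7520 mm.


Formula: TS = force / (width * thickness)
Substituting: TS = 351.9530 / (19.4960 * 1.7520)
Result: 10.3040 N/mm^2


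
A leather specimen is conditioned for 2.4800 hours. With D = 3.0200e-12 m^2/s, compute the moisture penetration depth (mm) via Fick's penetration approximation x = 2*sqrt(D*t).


t = 2.4800 hr * 3600 = 8928.0000 s
D * t = 3.0200e-12 * 8928.0000 = 2.6963e-08
x = 2 * sqrt(D*t) = 2 * sqrt(2.6963e-08) = 3.2841e-04 m = 0.3284 mm


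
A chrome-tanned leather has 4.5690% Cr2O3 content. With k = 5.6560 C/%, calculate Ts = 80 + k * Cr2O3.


Formula: Ts = 80 + k * Cr2O3
Substituting: Ts = 80 + 5.6560 * 4.5690
Result: 105.8423 C


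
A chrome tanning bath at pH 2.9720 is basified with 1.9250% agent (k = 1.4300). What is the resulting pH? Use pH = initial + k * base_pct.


Formula: pH_final = pH_initial + k * base_pct
Substituting: pH_final = 2.9720 + 1.4300 * 1.9250
Result: 5.7248


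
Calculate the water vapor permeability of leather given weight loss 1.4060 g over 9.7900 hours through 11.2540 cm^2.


Formula: WVP = loss / (area * time)
Substituting: WVP = 1.4060 / (11.2540 * 9.7900)
Result: 0.0127613 g/(cm^2*hr)


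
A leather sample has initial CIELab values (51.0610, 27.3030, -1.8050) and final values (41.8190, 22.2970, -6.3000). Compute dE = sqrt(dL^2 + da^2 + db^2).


dL = -9.2420, da = -5.0060, db = -4.4950
dE = sqrt((-9.2420)^2 + (-5.0060)^2 + (-4.4950)^2) = 11.4315


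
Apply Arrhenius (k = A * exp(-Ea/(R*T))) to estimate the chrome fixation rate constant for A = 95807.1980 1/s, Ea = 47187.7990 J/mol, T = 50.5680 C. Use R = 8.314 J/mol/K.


T_K = T_C + 273.15 = 50.5680 + 273.15 = 323.7180 K
exponent = -Ea / (R * T_K) = -47187.7990 / (8.314 * 323.7180) = -17.5329
k = A * exp(exponent) = 95807.1980 * exp(-17.5329) = 0.00232794 1/s


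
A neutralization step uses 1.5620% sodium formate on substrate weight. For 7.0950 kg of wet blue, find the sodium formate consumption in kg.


Formula: Neutralizer = substrate * pct / 100
Substituting: Neutralizer = 7.0950 * 1.5620 / 100
Result: 0.1108 kg


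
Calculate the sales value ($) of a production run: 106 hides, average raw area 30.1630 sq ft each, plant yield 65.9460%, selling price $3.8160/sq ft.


Raw_total = N * avg_area = 106 * 30.1630 = 3197.2780 sq ft
Finished = Raw_total * yield / 100 = 3197.2780 * 65.9460 / 100 = 2108.4769 sq ft
Value = Finished * price = 2108.4769 * 3.8160 = 8045.9480 $


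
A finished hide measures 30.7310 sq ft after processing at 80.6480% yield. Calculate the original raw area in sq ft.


Formula: raw = finished * 100 / yield
Substituting: raw = 30.7310 * 100 / 80.6480
Result: 38.1051 sq ft


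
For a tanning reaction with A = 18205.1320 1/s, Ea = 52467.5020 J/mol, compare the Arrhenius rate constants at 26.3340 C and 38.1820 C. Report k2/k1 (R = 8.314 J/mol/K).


T1 = 26.3340 + 273.15 = 299.4840 K; T2 = 38.1820 + 273.15 = 311.3320 K
k1 = A * exp(-Ea/(R*T1)) = 18205.1320 * exp(-52467.5020/(8.314*299.4840)) = 1.2845e-05 1/s
k2 = A * exp(-Ea/(R*T2)) = 18205.1320 * exp(-52467.5020/(8.314*311.3320)) = 2.8641e-05 1/s
k2/k1 = 2.8641e-05 / 1.2845e-05 = 2.2298


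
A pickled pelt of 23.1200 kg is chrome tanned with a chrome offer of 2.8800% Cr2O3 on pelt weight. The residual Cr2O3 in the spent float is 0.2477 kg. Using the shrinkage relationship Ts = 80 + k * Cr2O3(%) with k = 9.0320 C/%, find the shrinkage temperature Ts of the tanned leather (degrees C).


Offered = pelt * offer_pct / 100 = 23.1200 * 2.8800 / 100 = 0.6659 kg
Uptake = offered - residual = 0.6659 - 0.2477 = 0.4182 kg
Cr2O3% on pelt = uptake / pelt * 100 = 0.4182 / 23.1200 * 100 = 1.8086 %
Ts = 80 + k * Cr2O3% = 80 + 9.0320 * 1.8086 = 96.3356 C


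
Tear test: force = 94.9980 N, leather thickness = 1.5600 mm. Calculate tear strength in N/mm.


Formula: Tear strength = force / thickness
Substituting: Tear strength = 94.9980 / 1.5600
Result: 60.8962 N/mm


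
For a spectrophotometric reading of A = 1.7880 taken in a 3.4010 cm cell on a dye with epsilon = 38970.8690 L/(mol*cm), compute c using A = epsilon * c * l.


Formula: c = A / (epsilon * l)
Substituting: c = 1.7880 / (38970.8690 * 3.4010)
Result: 1.3490e-05 mol/L


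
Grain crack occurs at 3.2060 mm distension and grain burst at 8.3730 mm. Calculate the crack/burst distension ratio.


Formula: Ratio = crack / burst
Substituting: Ratio = 3.2060 / 8.3730
Result: 0.3829
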